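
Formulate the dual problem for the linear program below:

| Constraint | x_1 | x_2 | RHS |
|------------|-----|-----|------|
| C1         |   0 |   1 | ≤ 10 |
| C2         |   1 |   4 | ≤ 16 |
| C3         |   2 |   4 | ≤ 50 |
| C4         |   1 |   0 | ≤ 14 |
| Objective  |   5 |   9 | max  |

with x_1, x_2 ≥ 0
Minimize: z = 10y1 + 16y2 + 50y3 + 14y4

Subject to:
  C1: -y2 - 2y3 - y4 ≤ -5
  C2: -y1 - 4y2 - 4y3 ≤ -9
  y1, y2, y3, y4 ≥ 0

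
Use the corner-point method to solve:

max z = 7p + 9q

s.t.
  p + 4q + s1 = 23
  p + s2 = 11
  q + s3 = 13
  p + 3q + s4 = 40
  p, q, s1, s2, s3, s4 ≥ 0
Each vertex is the intersection of two constraint boundaries that also satisfies all remaining constraints:
  p = 0 and q = 0 → (0, 0)
  p = 11 and q = 0 → (11, 0)
  p + 4q = 23 and p = 11 → (11, 3)
  p + 4q = 23 and p = 0 → (0, 5.75)

Evaluating z = 7p + 9q at each vertex:
  (0, 0): z = 0
  (11, 0): z = 77
  (11, 3): z = 104
  (0, 5.75): z = 51.75

The maximum is at (11, 3) with z = 104.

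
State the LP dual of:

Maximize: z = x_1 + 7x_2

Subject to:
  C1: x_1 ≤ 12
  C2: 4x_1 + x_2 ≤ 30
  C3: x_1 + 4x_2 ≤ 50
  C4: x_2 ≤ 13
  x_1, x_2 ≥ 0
Minimize: z = 12y1 + 30y2 + 50y3 + 13y4

Subject to:
  C1: -y1 - 4y2 - y3 ≤ -1
  C2: -y2 - 4y3 - y4 ≤ -7
  y1, y2, y3, y4 ≥ 0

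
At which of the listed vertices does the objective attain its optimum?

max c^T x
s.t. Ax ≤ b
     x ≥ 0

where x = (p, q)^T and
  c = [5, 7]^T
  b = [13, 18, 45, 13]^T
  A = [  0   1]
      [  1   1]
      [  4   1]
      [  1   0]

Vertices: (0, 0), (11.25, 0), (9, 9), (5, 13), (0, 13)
(5, 13) with z = 116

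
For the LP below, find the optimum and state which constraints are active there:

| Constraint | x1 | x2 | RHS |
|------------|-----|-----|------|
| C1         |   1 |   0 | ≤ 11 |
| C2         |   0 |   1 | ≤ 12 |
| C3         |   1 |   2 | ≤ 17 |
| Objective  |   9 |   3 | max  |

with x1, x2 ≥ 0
Optimal: x1 = 11, x2 = 3
Binding: C1, C3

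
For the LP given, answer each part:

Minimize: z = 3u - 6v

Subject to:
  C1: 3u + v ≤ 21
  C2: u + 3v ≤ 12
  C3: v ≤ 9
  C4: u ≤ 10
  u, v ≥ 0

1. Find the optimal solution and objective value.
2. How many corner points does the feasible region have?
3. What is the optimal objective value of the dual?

1. u = 0, v = 4, z = -24
2. 4
3. -24 (by strong duality, equal to the primal optimum)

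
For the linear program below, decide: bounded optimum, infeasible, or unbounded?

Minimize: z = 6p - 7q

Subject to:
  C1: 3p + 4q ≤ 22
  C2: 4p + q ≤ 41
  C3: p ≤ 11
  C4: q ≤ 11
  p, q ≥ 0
The point (0, 5.5) satisfies every constraint, so the LP is feasible; the constraints give p ≤ 11 and q ≤ 11, which with p, q ≥ 0 keep the feasible region inside a bounded box. A feasible, bounded LP attains a finite optimum at a vertex.

Feasible with finite optimum z* = -38.5 at (0, 5.5).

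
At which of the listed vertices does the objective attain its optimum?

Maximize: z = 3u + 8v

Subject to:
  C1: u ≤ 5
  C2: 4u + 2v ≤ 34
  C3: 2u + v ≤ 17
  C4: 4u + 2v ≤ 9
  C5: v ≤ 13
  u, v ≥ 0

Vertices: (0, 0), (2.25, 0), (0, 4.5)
(0, 4.5) with z = 36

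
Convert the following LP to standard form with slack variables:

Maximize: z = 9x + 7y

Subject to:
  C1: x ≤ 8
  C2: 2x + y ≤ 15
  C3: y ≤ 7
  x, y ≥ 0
max z = 9x + 7y

s.t.
  x + s1 = 8
  2x + y + s2 = 15
  y + s3 = 7
  x, y, s1, s2, s3 ≥ 0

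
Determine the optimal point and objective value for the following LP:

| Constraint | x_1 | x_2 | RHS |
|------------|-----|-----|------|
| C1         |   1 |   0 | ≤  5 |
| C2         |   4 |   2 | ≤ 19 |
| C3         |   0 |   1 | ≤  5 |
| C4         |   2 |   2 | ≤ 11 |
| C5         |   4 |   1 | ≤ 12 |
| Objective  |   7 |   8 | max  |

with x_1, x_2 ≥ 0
x_1 = 0.5, x_2 = 5, z = 43.5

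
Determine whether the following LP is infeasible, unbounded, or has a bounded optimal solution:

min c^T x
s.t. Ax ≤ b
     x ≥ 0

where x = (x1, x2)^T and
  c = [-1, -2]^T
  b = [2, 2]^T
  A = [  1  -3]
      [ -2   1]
Feasible point: (0, 0) satisfies every constraint, so the LP is feasible.
Direction d = (1, 1): for each constraint row a, a·d ≤ 0 —
  (1)(1) + (-3)(1) = -2 ≤ 0
  (-2)(1) + (1)(1) = -1 ≤ 0
and d ≥ 0, so (0, 0) + t·d stays feasible for every t ≥ 0. Along this ray z = -x1 - 2x2 changes by -3 per unit t, so z → −∞.

Unbounded — the objective can decrease without bound over the feasible region.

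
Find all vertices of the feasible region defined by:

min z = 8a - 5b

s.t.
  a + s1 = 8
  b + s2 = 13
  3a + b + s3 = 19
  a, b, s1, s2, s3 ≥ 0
Each vertex is the intersection of two constraint boundaries that also satisfies all remaining constraints:
  a = 0 and b = 0 → (0, 0)
  3a + b = 19 and b = 0 → (6.333, 0)
  b = 13 and 3a + b = 19 → (2, 13)
  b = 13 and a = 0 → (0, 13)

Vertices: (0, 0), (6.333, 0), (2, 13), (0, 13)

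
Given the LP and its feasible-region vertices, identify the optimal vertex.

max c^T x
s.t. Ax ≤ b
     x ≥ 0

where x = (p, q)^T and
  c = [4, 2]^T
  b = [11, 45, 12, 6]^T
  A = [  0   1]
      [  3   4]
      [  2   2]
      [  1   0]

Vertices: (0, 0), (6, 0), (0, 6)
(6, 0) with z = 24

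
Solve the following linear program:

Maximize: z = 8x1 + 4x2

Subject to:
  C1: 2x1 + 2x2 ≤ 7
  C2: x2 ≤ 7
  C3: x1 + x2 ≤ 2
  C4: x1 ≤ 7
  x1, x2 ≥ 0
x1 = 2, x2 = 0, z = 16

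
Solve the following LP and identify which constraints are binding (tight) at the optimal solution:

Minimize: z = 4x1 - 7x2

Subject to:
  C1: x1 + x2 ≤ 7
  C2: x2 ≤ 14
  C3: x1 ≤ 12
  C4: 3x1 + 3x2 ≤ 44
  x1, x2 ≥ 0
Optimal: x1 = 0, x2 = 7
Binding: C1, x1 ≥ 0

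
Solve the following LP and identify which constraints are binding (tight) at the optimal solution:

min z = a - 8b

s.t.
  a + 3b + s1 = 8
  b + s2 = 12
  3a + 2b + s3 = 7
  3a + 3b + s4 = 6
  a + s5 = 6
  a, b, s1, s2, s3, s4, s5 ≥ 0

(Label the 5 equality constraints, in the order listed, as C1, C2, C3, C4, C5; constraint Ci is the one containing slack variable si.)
Optimal: a = 0, b = 2
Binding: C4, a ≥ 0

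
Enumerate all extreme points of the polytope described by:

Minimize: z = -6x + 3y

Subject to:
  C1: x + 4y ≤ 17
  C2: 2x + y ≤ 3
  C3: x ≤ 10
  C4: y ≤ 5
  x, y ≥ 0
Each vertex is the intersection of two constraint boundaries that also satisfies all remaining constraints:
  x = 0 and y = 0 → (0, 0)
  2x + y = 3 and y = 0 → (1.5, 0)
  2x + y = 3 and x = 0 → (0, 3)

Vertices: (0, 0), (1.5, 0), (0, 3)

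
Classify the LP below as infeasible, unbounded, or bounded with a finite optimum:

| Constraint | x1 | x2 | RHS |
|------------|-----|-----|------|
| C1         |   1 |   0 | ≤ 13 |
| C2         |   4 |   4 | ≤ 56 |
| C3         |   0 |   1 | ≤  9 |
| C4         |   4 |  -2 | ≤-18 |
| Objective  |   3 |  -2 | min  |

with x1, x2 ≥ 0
The point (0, 9) satisfies every constraint, so the LP is feasible; the constraints give x1 ≤ 13 and x2 ≤ 9, which with x1, x2 ≥ 0 keep the feasible region inside a bounded box. A feasible, bounded LP attains a finite optimum at a vertex.

Evaluating z = 3x1 - 2x2 at each vertex:
  (0, 9): z = -18

Feasible with finite optimum z* = -18 at (0, 9).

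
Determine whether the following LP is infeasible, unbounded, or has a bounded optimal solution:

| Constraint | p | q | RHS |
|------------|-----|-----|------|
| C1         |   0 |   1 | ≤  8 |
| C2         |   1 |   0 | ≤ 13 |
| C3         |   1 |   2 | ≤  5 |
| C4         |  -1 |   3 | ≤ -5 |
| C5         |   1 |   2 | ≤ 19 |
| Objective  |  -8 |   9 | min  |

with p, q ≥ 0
The point (5, 0) satisfies every constraint, so the LP is feasible; the constraints give p ≤ 13 and q ≤ 8, which with p, q ≥ 0 keep the feasible region inside a bounded box. A feasible, bounded LP attains a finite optimum at a vertex.

Evaluating z = -8p + 9q at each vertex:
  (5, 0): z = -40

Bounded optimum: z* = -40 at (5, 0).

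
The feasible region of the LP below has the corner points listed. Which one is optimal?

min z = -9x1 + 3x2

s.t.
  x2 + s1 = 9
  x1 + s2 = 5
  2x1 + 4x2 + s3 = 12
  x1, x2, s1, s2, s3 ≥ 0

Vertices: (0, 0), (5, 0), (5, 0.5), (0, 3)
(5, 0) with z = -45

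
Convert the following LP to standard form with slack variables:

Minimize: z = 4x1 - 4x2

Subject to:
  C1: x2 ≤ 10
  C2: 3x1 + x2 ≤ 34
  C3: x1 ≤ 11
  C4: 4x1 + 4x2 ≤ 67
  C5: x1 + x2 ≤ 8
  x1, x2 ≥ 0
min z = 4x1 - 4x2

s.t.
  x2 + s1 = 10
  3x1 + x2 + s2 = 34
  x1 + s3 = 11
  4x1 + 4x2 + s4 = 67
  x1 + x2 + s5 = 8
  x1, x2, s1, s2, s3, s4, s5 ≥ 0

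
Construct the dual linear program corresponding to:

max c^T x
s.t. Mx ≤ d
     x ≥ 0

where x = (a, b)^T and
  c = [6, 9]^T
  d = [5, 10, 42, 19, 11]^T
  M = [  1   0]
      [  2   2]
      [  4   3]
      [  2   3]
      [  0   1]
Minimize: z = 5y1 + 10y2 + 42y3 + 19y4 + 11y5

Subject to:
  C1: -y1 - 2y2 - 4y3 - 2y4 ≤ -6
  C2: -2y2 - 3y3 - 3y4 - y5 ≤ -9
  y1, y2, y3, y4, y5 ≥ 0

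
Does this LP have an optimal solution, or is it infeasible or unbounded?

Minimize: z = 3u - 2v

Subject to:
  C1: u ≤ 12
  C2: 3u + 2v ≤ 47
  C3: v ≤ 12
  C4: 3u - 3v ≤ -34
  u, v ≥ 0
The point (0, 12) satisfies every constraint, so the LP is feasible; the constraints give u ≤ 12 and v ≤ 12, which with u, v ≥ 0 keep the feasible region inside a bounded box. A feasible, bounded LP attains a finite optimum at a vertex.

Evaluating z = 3u - 2v at each vertex:
  (0, 11.33): z = -22.67
  (0.6667, 12): z = -22
  (0, 12): z = -24

Feasible with finite optimum z* = -24 at (0, 12).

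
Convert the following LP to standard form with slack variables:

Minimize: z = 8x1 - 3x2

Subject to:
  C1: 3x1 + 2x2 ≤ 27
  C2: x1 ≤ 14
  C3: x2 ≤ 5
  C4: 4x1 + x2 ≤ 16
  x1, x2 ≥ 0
min z = 8x1 - 3x2

s.t.
  3x1 + 2x2 + s1 = 27
  x1 + s2 = 14
  x2 + s3 = 5
  4x1 + x2 + s4 = 16
  x1, x2, s1, s2, s3, s4 ≥ 0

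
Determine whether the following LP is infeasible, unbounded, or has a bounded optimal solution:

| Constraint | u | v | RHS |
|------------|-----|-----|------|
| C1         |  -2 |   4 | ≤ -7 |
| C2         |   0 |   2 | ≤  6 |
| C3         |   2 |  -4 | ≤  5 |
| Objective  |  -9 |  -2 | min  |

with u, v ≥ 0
C3 requires 2u - 4v ≤ 5, while C1 (-2u + 4v ≤ -7) is equivalent to 2u - 4v ≥ 7. Together they would need 7 ≤ 2u - 4v ≤ 5, which is impossible since 7 > 5. No point satisfies all constraints.

The feasible region is empty; the LP is infeasible.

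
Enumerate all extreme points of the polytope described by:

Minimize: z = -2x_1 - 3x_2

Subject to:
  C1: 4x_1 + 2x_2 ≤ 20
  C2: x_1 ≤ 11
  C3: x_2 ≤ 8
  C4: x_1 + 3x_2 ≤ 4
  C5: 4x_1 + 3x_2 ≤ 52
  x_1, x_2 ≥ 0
Each vertex is the intersection of two constraint boundaries that also satisfies all remaining constraints:
  x_1 = 0 and x_2 = 0 → (0, 0)
  x_1 + 3x_2 = 4 and x_2 = 0 → (4, 0)
  x_1 + 3x_2 = 4 and x_1 = 0 → (0, 1.333)

Vertices: (0, 0), (4, 0), (0, 1.333)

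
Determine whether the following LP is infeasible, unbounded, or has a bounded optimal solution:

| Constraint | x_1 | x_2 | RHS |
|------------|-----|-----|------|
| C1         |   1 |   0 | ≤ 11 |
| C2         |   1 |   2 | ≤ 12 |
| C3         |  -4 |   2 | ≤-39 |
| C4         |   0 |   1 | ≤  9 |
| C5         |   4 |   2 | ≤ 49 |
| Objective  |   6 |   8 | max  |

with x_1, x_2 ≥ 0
The point (11, 0.5) satisfies every constraint, so the LP is feasible; the constraints give x_1 ≤ 11 and x_2 ≤ 9, which with x_1, x_2 ≥ 0 keep the feasible region inside a bounded box. A feasible, bounded LP attains a finite optimum at a vertex.

Evaluating z = 6x_1 + 8x_2 at each vertex:
  (9.75, 0): z = 58.5
  (11, 0): z = 66
  (11, 0.5): z = 70
  (10.2, 0.9): z = 68.4

Feasible with finite optimum z* = 70 at (11, 0.5).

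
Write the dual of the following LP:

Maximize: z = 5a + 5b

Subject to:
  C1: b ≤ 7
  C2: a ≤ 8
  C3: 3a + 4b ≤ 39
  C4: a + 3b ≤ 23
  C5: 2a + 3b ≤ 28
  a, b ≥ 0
Minimize: z = 7y1 + 8y2 + 39y3 + 23y4 + 28y5

Subject to:
  C1: -y2 - 3y3 - y4 - 2y5 ≤ -5
  C2: -y1 - 4y3 - 3y4 - 3y5 ≤ -5
  y1, y2, y3, y4, y5 ≥ 0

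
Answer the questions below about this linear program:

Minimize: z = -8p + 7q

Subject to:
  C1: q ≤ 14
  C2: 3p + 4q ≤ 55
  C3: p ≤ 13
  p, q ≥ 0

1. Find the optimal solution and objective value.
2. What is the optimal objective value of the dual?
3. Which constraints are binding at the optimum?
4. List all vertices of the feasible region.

1. p = 13, q = 0, z = -104
2. -104 (by strong duality, equal to the primal optimum)
3. C3, q ≥ 0
4. (0, 0), (13, 0), (13, 4), (0, 13.75)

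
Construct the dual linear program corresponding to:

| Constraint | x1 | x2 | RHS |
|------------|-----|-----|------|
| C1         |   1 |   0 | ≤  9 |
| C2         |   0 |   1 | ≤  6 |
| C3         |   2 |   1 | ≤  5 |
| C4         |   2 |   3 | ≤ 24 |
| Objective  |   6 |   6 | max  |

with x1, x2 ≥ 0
Minimize: z = 9y1 + 6y2 + 5y3 + 24y4

Subject to:
  C1: -y1 - 2y3 - 2y4 ≤ -6
  C2: -y2 - y3 - 3y4 ≤ -6
  y1, y2, y3, y4 ≥ 0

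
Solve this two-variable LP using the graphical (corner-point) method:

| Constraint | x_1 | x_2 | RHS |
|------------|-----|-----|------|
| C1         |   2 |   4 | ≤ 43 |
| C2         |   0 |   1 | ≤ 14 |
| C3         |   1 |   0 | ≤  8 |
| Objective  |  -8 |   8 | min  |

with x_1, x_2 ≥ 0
Each vertex is the intersection of two constraint boundaries that also satisfies all remaining constraints:
  x_1 = 0 and x_2 = 0 → (0, 0)
  x_1 = 8 and x_2 = 0 → (8, 0)
  2x_1 + 4x_2 = 43 and x_1 = 8 → (8, 6.75)
  2x_1 + 4x_2 = 43 and x_1 = 0 → (0, 10.75)

Evaluating z = -8x_1 + 8x_2 at each vertex:
  (0, 0): z = 0
  (8, 0): z = -64
  (8, 6.75): z = -10
  (0, 10.75): z = 86

The minimum is at (8, 0) with z = -64.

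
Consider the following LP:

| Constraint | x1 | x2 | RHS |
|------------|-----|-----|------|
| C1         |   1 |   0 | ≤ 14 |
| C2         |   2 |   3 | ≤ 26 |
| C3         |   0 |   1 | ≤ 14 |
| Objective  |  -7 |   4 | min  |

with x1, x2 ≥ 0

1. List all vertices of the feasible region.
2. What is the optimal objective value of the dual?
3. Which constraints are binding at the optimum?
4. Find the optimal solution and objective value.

1. (0, 0), (13, 0), (0, 8.667)
2. -91 (by strong duality, equal to the primal optimum)
3. C2, x2 ≥ 0
4. x1 = 13, x2 = 0, z = -91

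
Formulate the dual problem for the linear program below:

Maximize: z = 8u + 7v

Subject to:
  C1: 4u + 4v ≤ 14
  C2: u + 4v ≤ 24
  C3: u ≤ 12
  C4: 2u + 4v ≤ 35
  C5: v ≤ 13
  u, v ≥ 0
Minimize: z = 14y1 + 24y2 + 12y3 + 35y4 + 13y5

Subject to:
  C1: -4y1 - y2 - y3 - 2y4 ≤ -8
  C2: -4y1 - 4y2 - 4y4 - y5 ≤ -7
  y1, y2, y3, y4, y5 ≥ 0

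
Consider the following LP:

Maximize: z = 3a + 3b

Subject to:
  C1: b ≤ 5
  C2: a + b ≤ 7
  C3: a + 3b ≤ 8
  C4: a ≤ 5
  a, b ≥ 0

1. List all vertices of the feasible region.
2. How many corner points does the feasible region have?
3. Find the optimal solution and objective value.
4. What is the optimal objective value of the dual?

1. (0, 0), (5, 0), (5, 1), (0, 2.667)
2. 4
3. a = 5, b = 1, z = 18
4. 18 (by strong duality, equal to the primal optimum)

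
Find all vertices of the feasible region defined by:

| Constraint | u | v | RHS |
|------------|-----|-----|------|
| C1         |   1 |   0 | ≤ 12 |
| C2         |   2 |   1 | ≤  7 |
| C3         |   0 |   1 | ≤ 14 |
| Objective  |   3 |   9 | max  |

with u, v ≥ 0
Each vertex is the intersection of two constraint boundaries that also satisfies all remaining constraints:
  u = 0 and v = 0 → (0, 0)
  2u + v = 7 and v = 0 → (3.5, 0)
  2u + v = 7 and u = 0 → (0, 7)

Vertices: (0, 0), (3.5, 0), (0, 7)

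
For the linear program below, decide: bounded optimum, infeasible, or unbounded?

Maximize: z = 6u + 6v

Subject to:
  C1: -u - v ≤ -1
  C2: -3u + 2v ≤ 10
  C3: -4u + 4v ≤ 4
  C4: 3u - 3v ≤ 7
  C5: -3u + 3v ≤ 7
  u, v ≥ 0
Feasible point: (0, 1) satisfies every constraint, so the LP is feasible.
Direction d = (1, 1): for each constraint row a, a·d ≤ 0 —
  (-1)(1) + (-1)(1) = -2 ≤ 0
  (-3)(1) + (2)(1) = -1 ≤ 0
  (-4)(1) + (4)(1) = 0 ≤ 0
  (3)(1) + (-3)(1) = 0 ≤ 0
  (-3)(1) + (3)(1) = 0 ≤ 0
and d ≥ 0, so (0, 1) + t·d stays feasible for every t ≥ 0. Along this ray z = 6u + 6v changes by 12 per unit t, so z → +∞.

The LP is unbounded; z can be made arbitrarily large.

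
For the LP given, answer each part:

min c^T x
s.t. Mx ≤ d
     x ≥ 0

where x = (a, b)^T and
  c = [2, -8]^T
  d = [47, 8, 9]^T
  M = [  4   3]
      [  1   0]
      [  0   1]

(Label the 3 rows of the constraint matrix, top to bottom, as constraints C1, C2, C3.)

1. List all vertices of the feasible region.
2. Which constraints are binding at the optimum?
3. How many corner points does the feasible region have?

1. (0, 0), (8, 0), (8, 5), (5, 9), (0, 9)
2. C3, a ≥ 0
3. 5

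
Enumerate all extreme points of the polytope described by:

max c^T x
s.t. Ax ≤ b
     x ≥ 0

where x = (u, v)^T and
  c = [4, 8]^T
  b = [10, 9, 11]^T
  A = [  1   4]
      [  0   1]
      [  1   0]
Each vertex is the intersection of two constraint boundaries that also satisfies all remaining constraints:
  u = 0 and v = 0 → (0, 0)
  u + 4v = 10 and v = 0 → (10, 0)
  u + 4v = 10 and u = 0 → (0, 2.5)

Vertices: (0, 0), (10, 0), (0, 2.5)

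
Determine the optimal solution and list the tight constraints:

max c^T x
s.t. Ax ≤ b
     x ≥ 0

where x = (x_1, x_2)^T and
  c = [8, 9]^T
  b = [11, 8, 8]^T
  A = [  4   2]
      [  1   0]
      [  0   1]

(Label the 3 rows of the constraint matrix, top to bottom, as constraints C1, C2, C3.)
Optimal: x_1 = 0, x_2 = 5.5
Slack at optimum:
  C1: slack = 0 (binding)
  C2: slack = 8
  C3: slack = 2.5
  x_1 ≥ 0: x_1 = 0 (binding)
  x_2 ≥ 0: x_2 = 5.5
Binding constraints: C1, x_1 ≥ 0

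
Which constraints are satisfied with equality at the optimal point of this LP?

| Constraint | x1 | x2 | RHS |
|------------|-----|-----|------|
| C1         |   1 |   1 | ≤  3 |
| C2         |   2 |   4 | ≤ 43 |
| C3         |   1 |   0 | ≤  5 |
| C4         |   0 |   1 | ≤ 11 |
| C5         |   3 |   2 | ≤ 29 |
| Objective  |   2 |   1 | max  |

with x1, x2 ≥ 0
Optimal: x1 = 3, x2 = 0
Slack at optimum:
  C1: slack = 0 (binding)
  C2: slack = 37
  C3: slack = 2
  C4: slack = 11
  C5: slack = 20
  x1 ≥ 0: x1 = 3
  x2 ≥ 0: x2 = 0 (binding)
Binding constraints: C1, x2 ≥ 0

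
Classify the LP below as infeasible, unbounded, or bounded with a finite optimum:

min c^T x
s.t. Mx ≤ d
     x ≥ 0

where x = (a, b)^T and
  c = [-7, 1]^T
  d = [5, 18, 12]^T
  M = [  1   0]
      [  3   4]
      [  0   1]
The point (5, 0) satisfies every constraint, so the LP is feasible; the constraints give a ≤ 5 and b ≤ 12, which with a, b ≥ 0 keep the feasible region inside a bounded box. A feasible, bounded LP attains a finite optimum at a vertex.

The LP has an optimal solution: (5, 0) with z = -35.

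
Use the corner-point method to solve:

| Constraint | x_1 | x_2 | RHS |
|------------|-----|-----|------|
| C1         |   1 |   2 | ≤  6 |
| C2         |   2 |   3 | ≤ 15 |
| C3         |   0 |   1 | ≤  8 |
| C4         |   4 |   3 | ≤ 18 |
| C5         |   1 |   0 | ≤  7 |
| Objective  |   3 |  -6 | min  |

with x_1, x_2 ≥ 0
Each vertex is the intersection of two constraint boundaries that also satisfies all remaining constraints:
  x_1 = 0 and x_2 = 0 → (0, 0)
  4x_1 + 3x_2 = 18 and x_2 = 0 → (4.5, 0)
  x_1 + 2x_2 = 6 and 4x_1 + 3x_2 = 18 → (3.6, 1.2)
  x_1 + 2x_2 = 6 and x_1 = 0 → (0, 3)

Evaluating z = 3x_1 - 6x_2 at each vertex:
  (0, 0): z = 0
  (4.5, 0): z = 13.5
  (3.6, 1.2): z = 3.6
  (0, 3): z = -18

The minimum is at (0, 3) with z = -18.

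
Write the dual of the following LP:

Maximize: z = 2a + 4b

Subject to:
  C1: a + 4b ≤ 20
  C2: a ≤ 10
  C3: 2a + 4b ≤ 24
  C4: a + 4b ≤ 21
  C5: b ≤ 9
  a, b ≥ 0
Minimize: z = 20y1 + 10y2 + 24y3 + 21y4 + 9y5

Subject to:
  C1: -y1 - y2 - 2y3 - y4 ≤ -2
  C2: -4y1 - 4y3 - 4y4 - y5 ≤ -4
  y1, y2, y3, y4, y5 ≥ 0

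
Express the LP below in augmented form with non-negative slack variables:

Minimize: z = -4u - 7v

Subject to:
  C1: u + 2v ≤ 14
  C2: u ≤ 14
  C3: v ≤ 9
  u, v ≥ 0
min z = -4u - 7v

s.t.
  u + 2v + s1 = 14
  u + s2 = 14
  v + s3 = 9
  u, v, s1, s2, s3 ≥ 0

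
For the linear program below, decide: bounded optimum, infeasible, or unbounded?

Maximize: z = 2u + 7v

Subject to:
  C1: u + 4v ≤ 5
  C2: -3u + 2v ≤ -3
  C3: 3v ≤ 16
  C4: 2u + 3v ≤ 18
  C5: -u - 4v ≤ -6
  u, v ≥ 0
C1 requires u + 4v ≤ 5, while C5 (-u - 4v ≤ -6) is equivalent to u + 4v ≥ 6. Together they would need 6 ≤ u + 4v ≤ 5, which is impossible since 6 > 5. No point satisfies all constraints.

The feasible region is empty; the LP is infeasible.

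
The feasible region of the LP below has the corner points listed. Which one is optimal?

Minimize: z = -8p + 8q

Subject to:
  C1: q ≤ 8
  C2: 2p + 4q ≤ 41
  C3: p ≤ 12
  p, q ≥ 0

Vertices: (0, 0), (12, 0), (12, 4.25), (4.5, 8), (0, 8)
Evaluating z = -8p + 8q at each vertex:
  (0, 0): z = 0
  (12, 0): z = -96
  (12, 4.25): z = -62
  (4.5, 8): z = 28
  (0, 8): z = 64

The smallest value is z = -96, attained at (12, 0).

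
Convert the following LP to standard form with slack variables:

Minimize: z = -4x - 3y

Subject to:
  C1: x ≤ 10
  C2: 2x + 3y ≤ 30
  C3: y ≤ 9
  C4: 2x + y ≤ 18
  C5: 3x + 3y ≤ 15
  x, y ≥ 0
min z = -4x - 3y

s.t.
  x + s1 = 10
  2x + 3y + s2 = 30
  y + s3 = 9
  2x + y + s4 = 18
  3x + 3y + s5 = 15
  x, y, s1, s2, s3, s4, s5 ≥ 0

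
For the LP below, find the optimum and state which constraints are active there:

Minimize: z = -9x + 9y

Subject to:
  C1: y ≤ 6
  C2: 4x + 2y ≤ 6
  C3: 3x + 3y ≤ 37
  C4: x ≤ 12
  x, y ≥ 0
Optimal: x = 1.5, y = 0
Slack at optimum:
  C1: slack = 6
  C2: slack = 0 (binding)
  C3: slack = 32.5
  C4: slack = 10.5
  x ≥ 0: x = 1.5
  y ≥ 0: y = 0 (binding)
Binding constraints: C2, y ≥ 0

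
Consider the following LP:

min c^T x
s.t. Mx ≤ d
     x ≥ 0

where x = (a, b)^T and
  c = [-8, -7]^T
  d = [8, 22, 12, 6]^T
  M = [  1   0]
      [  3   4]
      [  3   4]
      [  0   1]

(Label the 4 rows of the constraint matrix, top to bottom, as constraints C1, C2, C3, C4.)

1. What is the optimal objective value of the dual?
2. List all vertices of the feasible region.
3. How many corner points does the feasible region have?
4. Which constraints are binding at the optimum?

1. -32 (by strong duality, equal to the primal optimum)
2. (0, 0), (4, 0), (0, 3)
3. 3
4. C3, b ≥ 0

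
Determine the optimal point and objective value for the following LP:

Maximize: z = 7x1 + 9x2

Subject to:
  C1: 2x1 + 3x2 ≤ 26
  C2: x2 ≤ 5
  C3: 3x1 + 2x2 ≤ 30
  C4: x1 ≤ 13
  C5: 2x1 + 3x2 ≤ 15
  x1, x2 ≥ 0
Each vertex is the intersection of two constraint boundaries that also satisfies all remaining constraints:
  x1 = 0 and x2 = 0 → (0, 0)
  2x1 + 3x2 = 15 and x2 = 0 → (7.5, 0)
  x2 = 5 and 2x1 + 3x2 = 15 → (0, 5)

Evaluating z = 7x1 + 9x2 at each vertex:
  (0, 0): z = 0
  (7.5, 0): z = 52.5
  (0, 5): z = 45

The maximum is at (7.5, 0) with z = 52.5.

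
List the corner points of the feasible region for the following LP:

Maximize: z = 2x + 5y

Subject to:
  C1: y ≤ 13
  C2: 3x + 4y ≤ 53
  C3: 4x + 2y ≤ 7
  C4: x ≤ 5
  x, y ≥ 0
Each vertex is the intersection of two constraint boundaries that also satisfies all remaining constraints:
  x = 0 and y = 0 → (0, 0)
  4x + 2y = 7 and y = 0 → (1.75, 0)
  4x + 2y = 7 and x = 0 → (0, 3.5)

Vertices: (0, 0), (1.75, 0), (0, 3.5)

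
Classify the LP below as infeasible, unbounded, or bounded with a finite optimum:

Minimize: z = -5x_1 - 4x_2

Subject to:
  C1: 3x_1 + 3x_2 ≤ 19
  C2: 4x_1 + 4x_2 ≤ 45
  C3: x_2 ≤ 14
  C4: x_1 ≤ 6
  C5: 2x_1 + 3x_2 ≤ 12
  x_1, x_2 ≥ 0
The point (6, 0) satisfies every constraint, so the LP is feasible; the constraints give x_1 ≤ 6 and x_2 ≤ 14, which with x_1, x_2 ≥ 0 keep the feasible region inside a bounded box. A feasible, bounded LP attains a finite optimum at a vertex.

Evaluating z = -5x_1 - 4x_2 at each vertex:
  (0, 0): z = 0
  (6, 0): z = -30
  (0, 4): z = -16

Feasible with finite optimum z* = -30 at (6, 0).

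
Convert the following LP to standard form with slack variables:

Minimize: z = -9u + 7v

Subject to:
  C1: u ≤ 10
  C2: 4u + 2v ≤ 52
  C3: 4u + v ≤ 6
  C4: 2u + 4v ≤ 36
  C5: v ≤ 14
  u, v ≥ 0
min z = -9u + 7v

s.t.
  u + s1 = 10
  4u + 2v + s2 = 52
  4u + v + s3 = 6
  2u + 4v + s4 = 36
  v + s5 = 14
  u, v, s1, s2, s3, s4, s5 ≥ 0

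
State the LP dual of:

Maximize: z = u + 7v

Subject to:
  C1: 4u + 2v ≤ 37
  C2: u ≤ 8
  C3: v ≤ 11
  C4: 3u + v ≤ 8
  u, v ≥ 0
Minimize: z = 37y1 + 8y2 + 11y3 + 8y4

Subject to:
  C1: -4y1 - y2 - 3y4 ≤ -1
  C2: -2y1 - y3 - y4 ≤ -7
  y1, y2, y3, y4 ≥ 0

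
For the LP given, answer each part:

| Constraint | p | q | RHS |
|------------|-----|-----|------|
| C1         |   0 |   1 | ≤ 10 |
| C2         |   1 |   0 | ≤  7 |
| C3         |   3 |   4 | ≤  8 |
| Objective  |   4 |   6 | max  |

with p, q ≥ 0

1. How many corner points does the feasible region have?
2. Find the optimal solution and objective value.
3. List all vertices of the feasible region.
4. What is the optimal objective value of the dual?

1. 3
2. p = 0, q = 2, z = 12
3. (0, 0), (2.667, 0), (0, 2)
4. 12 (by strong duality, equal to the primal optimum)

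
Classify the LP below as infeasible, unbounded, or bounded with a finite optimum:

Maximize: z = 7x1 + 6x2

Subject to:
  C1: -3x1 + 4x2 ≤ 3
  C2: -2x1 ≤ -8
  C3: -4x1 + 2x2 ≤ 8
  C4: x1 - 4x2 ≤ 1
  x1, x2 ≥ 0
Feasible point: (4, 1) satisfies every constraint, so the LP is feasible.
Direction d = (4, 3): for each constraint row a, a·d ≤ 0 —
  (-3)(4) + (4)(3) = 0 ≤ 0
  (-2)(4) + (0)(3) = -8 ≤ 0
  (-4)(4) + (2)(3) = -10 ≤ 0
  (1)(4) + (-4)(3) = -8 ≤ 0
and d ≥ 0, so (4, 1) + t·d stays feasible for every t ≥ 0. Along this ray z = 7x1 + 6x2 changes by 46 per unit t, so z → +∞.

The LP is unbounded; z can be made arbitrarily large.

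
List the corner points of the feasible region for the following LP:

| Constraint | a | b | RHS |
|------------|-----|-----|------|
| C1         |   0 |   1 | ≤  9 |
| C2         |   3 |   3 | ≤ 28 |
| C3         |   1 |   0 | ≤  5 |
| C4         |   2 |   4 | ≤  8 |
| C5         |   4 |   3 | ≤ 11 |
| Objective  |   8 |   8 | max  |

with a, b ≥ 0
Each vertex is the intersection of two constraint boundaries that also satisfies all remaining constraints:
  a = 0 and b = 0 → (0, 0)
  4a + 3b = 11 and b = 0 → (2.75, 0)
  2a + 4b = 8 and 4a + 3b = 11 → (2, 1)
  2a + 4b = 8 and a = 0 → (0, 2)

Vertices: (0, 0), (2.75, 0), (2, 1), (0, 2)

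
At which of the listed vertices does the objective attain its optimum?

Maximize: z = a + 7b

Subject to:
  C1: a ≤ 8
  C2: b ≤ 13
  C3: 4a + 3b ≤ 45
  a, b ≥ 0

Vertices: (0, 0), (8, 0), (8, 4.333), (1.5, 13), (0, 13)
Evaluating z = a + 7b at each vertex:
  (0, 0): z = 0
  (8, 0): z = 8
  (8, 4.333): z = 38.33
  (1.5, 13): z = 92.5
  (0, 13): z = 91

The largest value is z = 92.5, attained at (1.5, 13).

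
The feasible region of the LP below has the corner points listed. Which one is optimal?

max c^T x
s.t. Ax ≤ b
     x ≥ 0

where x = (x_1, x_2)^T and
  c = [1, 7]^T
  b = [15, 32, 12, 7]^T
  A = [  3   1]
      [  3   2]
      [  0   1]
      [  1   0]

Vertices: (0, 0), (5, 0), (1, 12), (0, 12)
Evaluating z = x_1 + 7x_2 at each vertex:
  (0, 0): z = 0
  (5, 0): z = 5
  (1, 12): z = 85
  (0, 12): z = 84

The largest value is z = 85, attained at (1, 12).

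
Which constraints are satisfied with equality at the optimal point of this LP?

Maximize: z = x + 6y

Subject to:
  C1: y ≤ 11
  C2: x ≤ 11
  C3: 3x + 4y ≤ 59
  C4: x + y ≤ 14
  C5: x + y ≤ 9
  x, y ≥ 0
Optimal: x = 0, y = 9
Slack at optimum:
  C1: slack = 2
  C2: slack = 11
  C3: slack = 23
  C4: slack = 5
  C5: slack = 0 (binding)
  x ≥ 0: x = 0 (binding)
  y ≥ 0: y = 9
Binding constraints: C5, x ≥ 0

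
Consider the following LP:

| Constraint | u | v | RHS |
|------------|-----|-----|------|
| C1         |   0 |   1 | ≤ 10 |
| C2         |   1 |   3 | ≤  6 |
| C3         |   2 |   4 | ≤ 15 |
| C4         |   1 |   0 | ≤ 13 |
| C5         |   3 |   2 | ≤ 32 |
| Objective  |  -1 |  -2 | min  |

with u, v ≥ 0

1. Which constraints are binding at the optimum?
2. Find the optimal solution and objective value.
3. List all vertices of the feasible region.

1. C2, v ≥ 0
2. u = 6, v = 0, z = -6
3. (0, 0), (6, 0), (0, 2)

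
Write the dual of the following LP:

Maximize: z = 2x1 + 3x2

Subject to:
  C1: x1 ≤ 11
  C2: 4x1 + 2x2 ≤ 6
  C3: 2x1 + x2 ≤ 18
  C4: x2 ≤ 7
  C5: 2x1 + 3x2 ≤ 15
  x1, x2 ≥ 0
Minimize: z = 11y1 + 6y2 + 18y3 + 7y4 + 15y5

Subject to:
  C1: -y1 - 4y2 - 2y3 - 2y5 ≤ -2
  C2: -2y2 - y3 - y4 - 3y5 ≤ -3
  y1, y2, y3, y4, y5 ≥ 0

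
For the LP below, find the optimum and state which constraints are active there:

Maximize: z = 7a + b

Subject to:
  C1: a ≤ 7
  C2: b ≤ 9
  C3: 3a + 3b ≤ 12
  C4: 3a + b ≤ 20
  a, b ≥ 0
Optimal: a = 4, b = 0
Slack at optimum:
  C1: slack = 3
  C2: slack = 9
  C3: slack = 0 (binding)
  C4: slack = 8
  a ≥ 0: a = 4
  b ≥ 0: b = 0 (binding)
Binding constraints: C3, b ≥ 0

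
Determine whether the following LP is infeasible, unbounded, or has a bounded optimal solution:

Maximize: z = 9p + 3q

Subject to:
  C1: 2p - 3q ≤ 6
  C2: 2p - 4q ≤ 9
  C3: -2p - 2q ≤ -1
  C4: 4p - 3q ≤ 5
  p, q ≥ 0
Feasible point: (0, 1) satisfies every constraint, so the LP is feasible.
Direction d = (0, 1): for each constraint row a, a·d ≤ 0 —
  (2)(0) + (-3)(1) = -3 ≤ 0
  (2)(0) + (-4)(1) = -4 ≤ 0
  (-2)(0) + (-2)(1) = -2 ≤ 0
  (4)(0) + (-3)(1) = -3 ≤ 0
and d ≥ 0, so (0, 1) + t·d stays feasible for every t ≥ 0. Along this ray z = 9p + 3q changes by 3 per unit t, so z → +∞.

The LP is unbounded; z can be made arbitrarily large.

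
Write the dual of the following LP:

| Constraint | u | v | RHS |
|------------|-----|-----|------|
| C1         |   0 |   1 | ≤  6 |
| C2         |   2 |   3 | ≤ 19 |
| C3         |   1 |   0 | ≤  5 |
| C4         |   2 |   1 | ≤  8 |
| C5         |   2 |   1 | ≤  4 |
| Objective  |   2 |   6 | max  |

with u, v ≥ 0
Minimize: z = 6y1 + 19y2 + 5y3 + 8y4 + 4y5

Subject to:
  C1: -2y2 - y3 - 2y4 - 2y5 ≤ -2
  C2: -y1 - 3y2 - y4 - y5 ≤ -6
  y1, y2, y3, y4, y5 ≥ 0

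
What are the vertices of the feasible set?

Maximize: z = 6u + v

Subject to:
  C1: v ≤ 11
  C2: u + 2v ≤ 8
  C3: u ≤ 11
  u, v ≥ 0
Each vertex is the intersection of two constraint boundaries that also satisfies all remaining constraints:
  u = 0 and v = 0 → (0, 0)
  u + 2v = 8 and v = 0 → (8, 0)
  u + 2v = 8 and u = 0 → (0, 4)

Vertices: (0, 0), (8, 0), (0, 4)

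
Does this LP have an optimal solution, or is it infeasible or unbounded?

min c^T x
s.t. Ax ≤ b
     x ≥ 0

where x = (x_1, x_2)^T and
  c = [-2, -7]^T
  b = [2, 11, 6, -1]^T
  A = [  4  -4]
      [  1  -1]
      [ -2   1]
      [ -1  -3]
Feasible point: (0, 1) satisfies every constraint, so the LP is feasible.
Direction d = (1, 1): for each constraint row a, a·d ≤ 0 —
  (4)(1) + (-4)(1) = 0 ≤ 0
  (1)(1) + (-1)(1) = 0 ≤ 0
  (-2)(1) + (1)(1) = -1 ≤ 0
  (-1)(1) + (-3)(1) = -4 ≤ 0
and d ≥ 0, so (0, 1) + t·d stays feasible for every t ≥ 0. Along this ray z = -2x_1 - 7x_2 changes by -9 per unit t, so z → −∞.

Unbounded — the objective can decrease without bound over the feasible region.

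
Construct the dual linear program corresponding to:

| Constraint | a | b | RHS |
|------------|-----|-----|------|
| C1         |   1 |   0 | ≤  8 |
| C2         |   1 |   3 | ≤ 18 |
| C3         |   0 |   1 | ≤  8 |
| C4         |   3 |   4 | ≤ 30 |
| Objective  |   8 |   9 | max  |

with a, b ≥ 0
Minimize: z = 8y1 + 18y2 + 8y3 + 30y4

Subject to:
  C1: -y1 - y2 - 3y4 ≤ -8
  C2: -3y2 - y3 - 4y4 ≤ -9
  y1, y2, y3, y4 ≥ 0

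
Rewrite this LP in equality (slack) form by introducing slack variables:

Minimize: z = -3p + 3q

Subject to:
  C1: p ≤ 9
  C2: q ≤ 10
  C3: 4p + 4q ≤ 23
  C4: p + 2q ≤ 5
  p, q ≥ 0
min z = -3p + 3q

s.t.
  p + s1 = 9
  q + s2 = 10
  4p + 4q + s3 = 23
  p + 2q + s4 = 5
  p, q, s1, s2, s3, s4 ≥ 0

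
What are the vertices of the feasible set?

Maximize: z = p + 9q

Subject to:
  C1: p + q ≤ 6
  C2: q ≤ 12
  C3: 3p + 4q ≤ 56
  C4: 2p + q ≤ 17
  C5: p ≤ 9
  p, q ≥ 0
Each vertex is the intersection of two constraint boundaries that also satisfies all remaining constraints:
  p = 0 and q = 0 → (0, 0)
  p + q = 6 and q = 0 → (6, 0)
  p + q = 6 and p = 0 → (0, 6)

Vertices: (0, 0), (6, 0), (0, 6)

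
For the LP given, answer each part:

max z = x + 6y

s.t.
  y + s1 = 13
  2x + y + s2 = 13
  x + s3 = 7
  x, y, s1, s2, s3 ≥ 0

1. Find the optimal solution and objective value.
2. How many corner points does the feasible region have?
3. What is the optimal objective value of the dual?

1. x = 0, y = 13, z = 78
2. 3
3. 78 (by strong duality, equal to the primal optimum)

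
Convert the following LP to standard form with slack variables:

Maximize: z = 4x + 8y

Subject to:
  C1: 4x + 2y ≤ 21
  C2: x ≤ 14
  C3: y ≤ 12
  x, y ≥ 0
max z = 4x + 8y

s.t.
  4x + 2y + s1 = 21
  x + s2 = 14
  y + s3 = 12
  x, y, s1, s2, s3 ≥ 0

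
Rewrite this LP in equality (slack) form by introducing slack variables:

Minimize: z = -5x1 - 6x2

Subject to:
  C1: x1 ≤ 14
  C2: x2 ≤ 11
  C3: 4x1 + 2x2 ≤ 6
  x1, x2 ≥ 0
min z = -5x1 - 6x2

s.t.
  x1 + s1 = 14
  x2 + s2 = 11
  4x1 + 2x2 + s3 = 6
  x1, x2, s1, s2, s3 ≥ 0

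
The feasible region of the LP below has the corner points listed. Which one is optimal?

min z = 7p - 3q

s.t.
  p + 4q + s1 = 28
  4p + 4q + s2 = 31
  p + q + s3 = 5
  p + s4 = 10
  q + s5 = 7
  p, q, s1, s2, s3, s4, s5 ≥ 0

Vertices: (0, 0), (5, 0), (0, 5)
Evaluating z = 7p - 3q at each vertex:
  (0, 0): z = 0
  (5, 0): z = 35
  (0, 5): z = -15

The smallest value is z = -15, attained at (0, 5).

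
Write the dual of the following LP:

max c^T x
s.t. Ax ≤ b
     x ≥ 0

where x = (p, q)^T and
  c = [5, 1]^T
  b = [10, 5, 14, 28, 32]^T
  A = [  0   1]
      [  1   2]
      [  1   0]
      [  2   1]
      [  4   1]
Minimize: z = 10y1 + 5y2 + 14y3 + 28y4 + 32y5

Subject to:
  C1: -y2 - y3 - 2y4 - 4y5 ≤ -5
  C2: -y1 - 2y2 - y4 - y5 ≤ -1
  y1, y2, y3, y4, y5 ≥ 0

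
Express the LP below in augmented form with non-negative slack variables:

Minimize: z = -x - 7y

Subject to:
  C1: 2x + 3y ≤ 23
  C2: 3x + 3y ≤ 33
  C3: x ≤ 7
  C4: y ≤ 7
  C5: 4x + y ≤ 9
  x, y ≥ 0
min z = -x - 7y

s.t.
  2x + 3y + s1 = 23
  3x + 3y + s2 = 33
  x + s3 = 7
  y + s4 = 7
  4x + y + s5 = 9
  x, y, s1, s2, s3, s4, s5 ≥ 0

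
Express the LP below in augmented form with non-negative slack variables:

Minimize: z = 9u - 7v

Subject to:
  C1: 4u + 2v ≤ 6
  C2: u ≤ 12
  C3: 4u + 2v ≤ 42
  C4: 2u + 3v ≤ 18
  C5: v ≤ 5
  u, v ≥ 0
min z = 9u - 7v

s.t.
  4u + 2v + s1 = 6
  u + s2 = 12
  4u + 2v + s3 = 42
  2u + 3v + s4 = 18
  v + s5 = 5
  u, v, s1, s2, s3, s4, s5 ≥ 0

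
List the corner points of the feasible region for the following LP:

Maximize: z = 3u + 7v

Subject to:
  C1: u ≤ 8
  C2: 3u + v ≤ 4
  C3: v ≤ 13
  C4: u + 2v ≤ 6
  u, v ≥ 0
Each vertex is the intersection of two constraint boundaries that also satisfies all remaining constraints:
  u = 0 and v = 0 → (0, 0)
  3u + v = 4 and v = 0 → (1.333, 0)
  3u + v = 4 and u + 2v = 6 → (0.4, 2.8)
  u + 2v = 6 and u = 0 → (0, 3)

Vertices: (0, 0), (1.333, 0), (0.4, 2.8), (0, 3)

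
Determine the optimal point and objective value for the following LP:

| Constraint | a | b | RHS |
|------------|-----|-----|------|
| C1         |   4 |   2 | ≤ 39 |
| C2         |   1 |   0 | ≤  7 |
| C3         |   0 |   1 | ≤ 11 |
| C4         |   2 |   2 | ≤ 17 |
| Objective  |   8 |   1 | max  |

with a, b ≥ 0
a = 7, b = 1.5, z = 57.5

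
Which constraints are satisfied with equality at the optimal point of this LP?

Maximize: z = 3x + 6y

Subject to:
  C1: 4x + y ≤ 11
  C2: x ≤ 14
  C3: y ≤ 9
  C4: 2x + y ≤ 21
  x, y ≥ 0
Optimal: x = 0.5, y = 9
Binding: C1, C3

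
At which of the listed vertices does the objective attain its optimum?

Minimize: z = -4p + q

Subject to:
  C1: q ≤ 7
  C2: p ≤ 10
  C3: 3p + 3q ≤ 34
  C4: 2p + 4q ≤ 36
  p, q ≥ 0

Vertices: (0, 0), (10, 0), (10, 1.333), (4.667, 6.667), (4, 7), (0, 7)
(10, 0) with z = -40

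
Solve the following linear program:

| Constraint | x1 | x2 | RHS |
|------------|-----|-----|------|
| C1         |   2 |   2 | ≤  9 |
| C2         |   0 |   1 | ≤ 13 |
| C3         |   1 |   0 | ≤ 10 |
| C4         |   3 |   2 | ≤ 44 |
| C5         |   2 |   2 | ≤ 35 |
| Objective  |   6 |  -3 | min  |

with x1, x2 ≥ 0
Each vertex is the intersection of two constraint boundaries that also satisfies all remaining constraints:
  x1 = 0 and x2 = 0 → (0, 0)
  2x1 + 2x2 = 9 and x2 = 0 → (4.5, 0)
  2x1 + 2x2 = 9 and x1 = 0 → (0, 4.5)

Evaluating z = 6x1 - 3x2 at each vertex:
  (0, 0): z = 0
  (4.5, 0): z = 27
  (0, 4.5): z = -13.5

The minimum is at (0, 4.5) with z = -13.5.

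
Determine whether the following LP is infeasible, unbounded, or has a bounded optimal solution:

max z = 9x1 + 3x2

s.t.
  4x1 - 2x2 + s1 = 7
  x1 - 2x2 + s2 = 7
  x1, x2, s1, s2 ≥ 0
Feasible point: (0, 0) satisfies every constraint, so the LP is feasible.
Direction d = (0, 1): for each constraint row a, a·d ≤ 0 —
  (4)(0) + (-2)(1) = -2 ≤ 0
  (1)(0) + (-2)(1) = -2 ≤ 0
and d ≥ 0, so (0, 0) + t·d stays feasible for every t ≥ 0. Along this ray z = 9x1 + 3x2 changes by 3 per unit t, so z → +∞.

Unbounded: there is a feasible ray along which z → +∞.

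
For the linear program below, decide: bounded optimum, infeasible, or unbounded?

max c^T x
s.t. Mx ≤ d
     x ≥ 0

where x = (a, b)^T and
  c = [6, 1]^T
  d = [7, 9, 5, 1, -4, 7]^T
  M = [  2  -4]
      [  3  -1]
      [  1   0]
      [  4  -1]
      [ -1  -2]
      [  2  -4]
Feasible point: (0, 2) satisfies every constraint, so the LP is feasible.
Direction d = (0, 1): for each constraint row a, a·d ≤ 0 —
  (2)(0) + (-4)(1) = -4 ≤ 0
  (3)(0) + (-1)(1) = -1 ≤ 0
  (1)(0) + (0)(1) = 0 ≤ 0
  (4)(0) + (-1)(1) = -1 ≤ 0
  (-1)(0) + (-2)(1) = -2 ≤ 0
  (2)(0) + (-4)(1) = -4 ≤ 0
and d ≥ 0, so (0, 2) + t·d stays feasible for every t ≥ 0. Along this ray z = 6a + b changes by 1 per unit t, so z → +∞.

The LP is unbounded; z can be made arbitrarily large.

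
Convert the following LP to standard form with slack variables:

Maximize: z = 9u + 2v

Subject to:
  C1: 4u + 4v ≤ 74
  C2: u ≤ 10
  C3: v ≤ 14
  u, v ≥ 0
max z = 9u + 2v

s.t.
  4u + 4v + s1 = 74
  u + s2 = 10
  v + s3 = 14
  u, v, s1, s2, s3 ≥ 0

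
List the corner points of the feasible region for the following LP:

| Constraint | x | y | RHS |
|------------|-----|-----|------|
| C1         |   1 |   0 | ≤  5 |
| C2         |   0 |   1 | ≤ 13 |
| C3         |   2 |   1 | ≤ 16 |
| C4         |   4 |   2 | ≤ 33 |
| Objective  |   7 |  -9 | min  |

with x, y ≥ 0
Each vertex is the intersection of two constraint boundaries that also satisfies all remaining constraints:
  x = 0 and y = 0 → (0, 0)
  x = 5 and y = 0 → (5, 0)
  x = 5 and 2x + y = 16 → (5, 6)
  y = 13 and 2x + y = 16 → (1.5, 13)
  y = 13 and x = 0 → (0, 13)

Vertices: (0, 0), (5, 0), (5, 6), (1.5, 13), (0, 13)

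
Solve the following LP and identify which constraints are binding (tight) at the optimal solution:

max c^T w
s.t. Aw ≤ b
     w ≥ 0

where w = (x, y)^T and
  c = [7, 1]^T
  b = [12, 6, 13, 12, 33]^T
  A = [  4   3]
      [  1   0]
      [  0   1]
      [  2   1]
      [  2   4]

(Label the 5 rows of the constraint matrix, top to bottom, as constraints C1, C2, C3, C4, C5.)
Optimal: x = 3, y = 0
Slack at optimum:
  C1: slack = 0 (binding)
  C2: slack = 3
  C3: slack = 13
  C4: slack = 6
  C5: slack = 27
  x ≥ 0: x = 3
  y ≥ 0: y = 0 (binding)
Binding constraints: C1, y ≥ 0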